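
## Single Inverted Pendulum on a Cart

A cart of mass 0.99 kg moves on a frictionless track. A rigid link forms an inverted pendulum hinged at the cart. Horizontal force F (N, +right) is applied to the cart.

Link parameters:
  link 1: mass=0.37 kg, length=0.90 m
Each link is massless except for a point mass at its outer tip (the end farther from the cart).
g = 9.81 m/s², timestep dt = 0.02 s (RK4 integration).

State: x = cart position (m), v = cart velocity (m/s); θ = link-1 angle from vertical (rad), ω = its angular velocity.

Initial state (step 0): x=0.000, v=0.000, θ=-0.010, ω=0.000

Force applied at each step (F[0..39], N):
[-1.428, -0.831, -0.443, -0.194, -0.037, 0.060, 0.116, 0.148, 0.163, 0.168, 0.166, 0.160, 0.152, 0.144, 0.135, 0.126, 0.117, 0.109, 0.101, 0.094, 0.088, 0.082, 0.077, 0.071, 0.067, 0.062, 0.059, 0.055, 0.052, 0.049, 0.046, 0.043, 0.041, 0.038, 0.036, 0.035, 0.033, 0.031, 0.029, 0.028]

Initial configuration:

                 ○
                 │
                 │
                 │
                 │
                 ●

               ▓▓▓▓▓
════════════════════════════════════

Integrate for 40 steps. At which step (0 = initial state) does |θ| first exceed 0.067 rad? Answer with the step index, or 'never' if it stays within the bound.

apply F[0]=-1.428 → step 1: x=-0.000, v=-0.028, θ=-0.010, ω=0.029
apply F[1]=-0.831 → step 2: x=-0.001, v=-0.044, θ=-0.009, ω=0.045
apply F[2]=-0.443 → step 3: x=-0.002, v=-0.053, θ=-0.008, ω=0.052
apply F[3]=-0.194 → step 4: x=-0.003, v=-0.056, θ=-0.007, ω=0.054
apply F[4]=-0.037 → step 5: x=-0.004, v=-0.056, θ=-0.006, ω=0.053
apply F[5]=+0.060 → step 6: x=-0.005, v=-0.055, θ=-0.005, ω=0.050
apply F[6]=+0.116 → step 7: x=-0.006, v=-0.052, θ=-0.004, ω=0.047
apply F[7]=+0.148 → step 8: x=-0.007, v=-0.049, θ=-0.003, ω=0.042
apply F[8]=+0.163 → step 9: x=-0.008, v=-0.045, θ=-0.002, ω=0.038
apply F[9]=+0.168 → step 10: x=-0.009, v=-0.042, θ=-0.001, ω=0.033
apply F[10]=+0.166 → step 11: x=-0.010, v=-0.038, θ=-0.001, ω=0.029
apply F[11]=+0.160 → step 12: x=-0.011, v=-0.035, θ=-0.000, ω=0.026
apply F[12]=+0.152 → step 13: x=-0.011, v=-0.032, θ=0.000, ω=0.022
apply F[13]=+0.144 → step 14: x=-0.012, v=-0.029, θ=0.001, ω=0.019
apply F[14]=+0.135 → step 15: x=-0.013, v=-0.026, θ=0.001, ω=0.016
apply F[15]=+0.126 → step 16: x=-0.013, v=-0.024, θ=0.001, ω=0.014
apply F[16]=+0.117 → step 17: x=-0.013, v=-0.022, θ=0.002, ω=0.012
apply F[17]=+0.109 → step 18: x=-0.014, v=-0.020, θ=0.002, ω=0.010
apply F[18]=+0.101 → step 19: x=-0.014, v=-0.018, θ=0.002, ω=0.008
apply F[19]=+0.094 → step 20: x=-0.015, v=-0.016, θ=0.002, ω=0.006
apply F[20]=+0.088 → step 21: x=-0.015, v=-0.014, θ=0.002, ω=0.005
apply F[21]=+0.082 → step 22: x=-0.015, v=-0.013, θ=0.002, ω=0.004
apply F[22]=+0.077 → step 23: x=-0.015, v=-0.011, θ=0.002, ω=0.003
apply F[23]=+0.071 → step 24: x=-0.016, v=-0.010, θ=0.002, ω=0.002
apply F[24]=+0.067 → step 25: x=-0.016, v=-0.009, θ=0.002, ω=0.001
apply F[25]=+0.062 → step 26: x=-0.016, v=-0.008, θ=0.002, ω=0.001
apply F[26]=+0.059 → step 27: x=-0.016, v=-0.007, θ=0.002, ω=-0.000
apply F[27]=+0.055 → step 28: x=-0.016, v=-0.006, θ=0.002, ω=-0.001
apply F[28]=+0.052 → step 29: x=-0.016, v=-0.005, θ=0.002, ω=-0.001
apply F[29]=+0.049 → step 30: x=-0.016, v=-0.004, θ=0.002, ω=-0.001
apply F[30]=+0.046 → step 31: x=-0.017, v=-0.004, θ=0.002, ω=-0.002
apply F[31]=+0.043 → step 32: x=-0.017, v=-0.003, θ=0.002, ω=-0.002
apply F[32]=+0.041 → step 33: x=-0.017, v=-0.002, θ=0.002, ω=-0.002
apply F[33]=+0.038 → step 34: x=-0.017, v=-0.002, θ=0.002, ω=-0.002
apply F[34]=+0.036 → step 35: x=-0.017, v=-0.001, θ=0.002, ω=-0.002
apply F[35]=+0.035 → step 36: x=-0.017, v=-0.000, θ=0.002, ω=-0.003
apply F[36]=+0.033 → step 37: x=-0.017, v=0.000, θ=0.002, ω=-0.003
apply F[37]=+0.031 → step 38: x=-0.017, v=0.001, θ=0.002, ω=-0.003
apply F[38]=+0.029 → step 39: x=-0.017, v=0.001, θ=0.002, ω=-0.003
apply F[39]=+0.028 → step 40: x=-0.017, v=0.001, θ=0.002, ω=-0.003
max |θ| = 0.010 ≤ 0.067 over all 41 states.

Answer: never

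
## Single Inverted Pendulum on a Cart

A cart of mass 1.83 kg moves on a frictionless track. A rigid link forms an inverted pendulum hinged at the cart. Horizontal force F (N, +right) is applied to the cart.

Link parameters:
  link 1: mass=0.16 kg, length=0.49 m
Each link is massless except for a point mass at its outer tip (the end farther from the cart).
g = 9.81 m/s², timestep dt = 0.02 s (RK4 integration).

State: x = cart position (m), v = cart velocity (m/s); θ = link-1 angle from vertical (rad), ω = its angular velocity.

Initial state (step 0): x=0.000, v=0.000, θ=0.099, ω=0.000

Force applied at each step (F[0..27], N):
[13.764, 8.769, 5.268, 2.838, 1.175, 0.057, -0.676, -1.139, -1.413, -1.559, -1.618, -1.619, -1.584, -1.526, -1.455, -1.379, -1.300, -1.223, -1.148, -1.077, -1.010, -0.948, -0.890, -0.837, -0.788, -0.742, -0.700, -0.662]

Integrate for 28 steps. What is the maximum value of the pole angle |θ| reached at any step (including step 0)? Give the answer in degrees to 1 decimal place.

Answer: 5.7°

Derivation:
apply F[0]=+13.764 → step 1: x=0.001, v=0.149, θ=0.096, ω=-0.263
apply F[1]=+8.769 → step 2: x=0.005, v=0.243, θ=0.090, ω=-0.417
apply F[2]=+5.268 → step 3: x=0.011, v=0.299, θ=0.080, ω=-0.497
apply F[3]=+2.838 → step 4: x=0.017, v=0.329, θ=0.070, ω=-0.527
apply F[4]=+1.175 → step 5: x=0.024, v=0.340, θ=0.060, ω=-0.525
apply F[5]=+0.057 → step 6: x=0.031, v=0.340, θ=0.049, ω=-0.503
apply F[6]=-0.676 → step 7: x=0.037, v=0.332, θ=0.040, ω=-0.468
apply F[7]=-1.139 → step 8: x=0.044, v=0.319, θ=0.031, ω=-0.427
apply F[8]=-1.413 → step 9: x=0.050, v=0.303, θ=0.023, ω=-0.384
apply F[9]=-1.559 → step 10: x=0.056, v=0.286, θ=0.015, ω=-0.341
apply F[10]=-1.618 → step 11: x=0.061, v=0.268, θ=0.009, ω=-0.300
apply F[11]=-1.619 → step 12: x=0.067, v=0.250, θ=0.003, ω=-0.261
apply F[12]=-1.584 → step 13: x=0.071, v=0.233, θ=-0.001, ω=-0.225
apply F[13]=-1.526 → step 14: x=0.076, v=0.216, θ=-0.006, ω=-0.193
apply F[14]=-1.455 → step 15: x=0.080, v=0.200, θ=-0.009, ω=-0.164
apply F[15]=-1.379 → step 16: x=0.084, v=0.185, θ=-0.012, ω=-0.138
apply F[16]=-1.300 → step 17: x=0.088, v=0.171, θ=-0.015, ω=-0.115
apply F[17]=-1.223 → step 18: x=0.091, v=0.158, θ=-0.017, ω=-0.094
apply F[18]=-1.148 → step 19: x=0.094, v=0.146, θ=-0.019, ω=-0.076
apply F[19]=-1.077 → step 20: x=0.097, v=0.135, θ=-0.020, ω=-0.061
apply F[20]=-1.010 → step 21: x=0.099, v=0.124, θ=-0.021, ω=-0.047
apply F[21]=-0.948 → step 22: x=0.102, v=0.114, θ=-0.022, ω=-0.035
apply F[22]=-0.890 → step 23: x=0.104, v=0.105, θ=-0.022, ω=-0.025
apply F[23]=-0.837 → step 24: x=0.106, v=0.096, θ=-0.023, ω=-0.016
apply F[24]=-0.788 → step 25: x=0.108, v=0.088, θ=-0.023, ω=-0.009
apply F[25]=-0.742 → step 26: x=0.109, v=0.080, θ=-0.023, ω=-0.002
apply F[26]=-0.700 → step 27: x=0.111, v=0.073, θ=-0.023, ω=0.003
apply F[27]=-0.662 → step 28: x=0.112, v=0.066, θ=-0.023, ω=0.008
Max |angle| over trajectory = 0.099 rad = 5.7°.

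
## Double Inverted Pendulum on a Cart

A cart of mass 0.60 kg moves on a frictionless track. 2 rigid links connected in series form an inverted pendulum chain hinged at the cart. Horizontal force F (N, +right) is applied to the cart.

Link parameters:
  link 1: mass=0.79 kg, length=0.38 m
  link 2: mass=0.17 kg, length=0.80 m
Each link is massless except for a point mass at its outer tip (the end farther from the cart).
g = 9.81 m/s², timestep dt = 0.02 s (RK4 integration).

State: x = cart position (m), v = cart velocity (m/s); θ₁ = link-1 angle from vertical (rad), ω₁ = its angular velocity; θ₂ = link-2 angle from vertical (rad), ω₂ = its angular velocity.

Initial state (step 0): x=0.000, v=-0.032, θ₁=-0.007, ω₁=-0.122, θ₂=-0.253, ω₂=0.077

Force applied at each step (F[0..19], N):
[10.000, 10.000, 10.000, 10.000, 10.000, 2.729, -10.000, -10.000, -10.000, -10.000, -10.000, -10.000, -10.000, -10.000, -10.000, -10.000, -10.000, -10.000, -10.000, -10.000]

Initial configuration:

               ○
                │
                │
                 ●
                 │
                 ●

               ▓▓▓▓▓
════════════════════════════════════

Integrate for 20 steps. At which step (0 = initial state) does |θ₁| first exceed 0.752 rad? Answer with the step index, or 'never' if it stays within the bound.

apply F[0]=+10.000 → step 1: x=0.003, v=0.305, θ₁=-0.018, ω₁=-0.989, θ₂=-0.252, ω₂=0.009
apply F[1]=+10.000 → step 2: x=0.012, v=0.646, θ₁=-0.047, ω₁=-1.883, θ₂=-0.253, ω₂=-0.047
apply F[2]=+10.000 → step 3: x=0.029, v=0.993, θ₁=-0.094, ω₁=-2.816, θ₂=-0.254, ω₂=-0.083
apply F[3]=+10.000 → step 4: x=0.052, v=1.340, θ₁=-0.160, ω₁=-3.779, θ₂=-0.256, ω₂=-0.097
apply F[4]=+10.000 → step 5: x=0.082, v=1.668, θ₁=-0.245, ω₁=-4.730, θ₂=-0.258, ω₂=-0.097
apply F[5]=+2.729 → step 6: x=0.116, v=1.750, θ₁=-0.343, ω₁=-5.085, θ₂=-0.260, ω₂=-0.098
apply F[6]=-10.000 → step 7: x=0.149, v=1.481, θ₁=-0.440, ω₁=-4.636, θ₂=-0.261, ω₂=-0.077
apply F[7]=-10.000 → step 8: x=0.176, v=1.245, θ₁=-0.529, ω₁=-4.342, θ₂=-0.263, ω₂=-0.033
apply F[8]=-10.000 → step 9: x=0.198, v=1.032, θ₁=-0.614, ω₁=-4.174, θ₂=-0.263, ω₂=0.031
apply F[9]=-10.000 → step 10: x=0.217, v=0.836, θ₁=-0.697, ω₁=-4.108, θ₂=-0.261, ω₂=0.113
apply F[10]=-10.000 → step 11: x=0.232, v=0.649, θ₁=-0.779, ω₁=-4.123, θ₂=-0.258, ω₂=0.208
apply F[11]=-10.000 → step 12: x=0.243, v=0.466, θ₁=-0.862, ω₁=-4.204, θ₂=-0.253, ω₂=0.312
apply F[12]=-10.000 → step 13: x=0.251, v=0.281, θ₁=-0.948, ω₁=-4.342, θ₂=-0.245, ω₂=0.422
apply F[13]=-10.000 → step 14: x=0.254, v=0.091, θ₁=-1.036, ω₁=-4.528, θ₂=-0.236, ω₂=0.532
apply F[14]=-10.000 → step 15: x=0.254, v=-0.110, θ₁=-1.129, ω₁=-4.760, θ₂=-0.224, ω₂=0.639
apply F[15]=-10.000 → step 16: x=0.250, v=-0.326, θ₁=-1.227, ω₁=-5.039, θ₂=-0.210, ω₂=0.738
apply F[16]=-10.000 → step 17: x=0.241, v=-0.561, θ₁=-1.331, ω₁=-5.367, θ₂=-0.195, ω₂=0.824
apply F[17]=-10.000 → step 18: x=0.227, v=-0.820, θ₁=-1.442, ω₁=-5.753, θ₂=-0.178, ω₂=0.890
apply F[18]=-10.000 → step 19: x=0.208, v=-1.111, θ₁=-1.562, ω₁=-6.213, θ₂=-0.159, ω₂=0.929
apply F[19]=-10.000 → step 20: x=0.183, v=-1.444, θ₁=-1.691, ω₁=-6.771, θ₂=-0.141, ω₂=0.930
|θ₁| = 0.779 > 0.752 first at step 11.

Answer: 11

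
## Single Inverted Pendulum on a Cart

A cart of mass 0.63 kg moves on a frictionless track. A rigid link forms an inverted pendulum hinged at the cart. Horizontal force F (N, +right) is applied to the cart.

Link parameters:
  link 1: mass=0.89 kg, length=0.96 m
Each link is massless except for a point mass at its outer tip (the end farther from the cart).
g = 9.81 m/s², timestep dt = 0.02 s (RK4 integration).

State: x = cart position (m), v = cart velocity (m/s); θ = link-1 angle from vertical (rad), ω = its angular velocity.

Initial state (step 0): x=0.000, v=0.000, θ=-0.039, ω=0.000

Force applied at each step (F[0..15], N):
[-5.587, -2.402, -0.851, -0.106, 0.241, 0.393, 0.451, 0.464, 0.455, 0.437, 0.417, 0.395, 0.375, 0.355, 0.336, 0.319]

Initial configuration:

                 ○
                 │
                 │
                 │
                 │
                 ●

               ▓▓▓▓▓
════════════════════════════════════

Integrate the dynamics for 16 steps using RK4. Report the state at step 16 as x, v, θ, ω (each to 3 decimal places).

apply F[0]=-5.587 → step 1: x=-0.002, v=-0.166, θ=-0.037, ω=0.165
apply F[1]=-2.402 → step 2: x=-0.006, v=-0.233, θ=-0.033, ω=0.227
apply F[2]=-0.851 → step 3: x=-0.010, v=-0.251, θ=-0.029, ω=0.240
apply F[3]=-0.106 → step 4: x=-0.015, v=-0.247, θ=-0.024, ω=0.231
apply F[4]=+0.241 → step 5: x=-0.020, v=-0.234, θ=-0.020, ω=0.212
apply F[5]=+0.393 → step 6: x=-0.025, v=-0.216, θ=-0.016, ω=0.190
apply F[6]=+0.451 → step 7: x=-0.029, v=-0.198, θ=-0.012, ω=0.168
apply F[7]=+0.464 → step 8: x=-0.033, v=-0.181, θ=-0.009, ω=0.148
apply F[8]=+0.455 → step 9: x=-0.036, v=-0.164, θ=-0.006, ω=0.129
apply F[9]=+0.437 → step 10: x=-0.039, v=-0.149, θ=-0.004, ω=0.112
apply F[10]=+0.417 → step 11: x=-0.042, v=-0.135, θ=-0.002, ω=0.097
apply F[11]=+0.395 → step 12: x=-0.045, v=-0.122, θ=0.000, ω=0.084
apply F[12]=+0.375 → step 13: x=-0.047, v=-0.110, θ=0.002, ω=0.072
apply F[13]=+0.355 → step 14: x=-0.049, v=-0.100, θ=0.003, ω=0.062
apply F[14]=+0.336 → step 15: x=-0.051, v=-0.090, θ=0.004, ω=0.052
apply F[15]=+0.319 → step 16: x=-0.053, v=-0.081, θ=0.005, ω=0.044

Answer: x=-0.053, v=-0.081, θ=0.005, ω=0.044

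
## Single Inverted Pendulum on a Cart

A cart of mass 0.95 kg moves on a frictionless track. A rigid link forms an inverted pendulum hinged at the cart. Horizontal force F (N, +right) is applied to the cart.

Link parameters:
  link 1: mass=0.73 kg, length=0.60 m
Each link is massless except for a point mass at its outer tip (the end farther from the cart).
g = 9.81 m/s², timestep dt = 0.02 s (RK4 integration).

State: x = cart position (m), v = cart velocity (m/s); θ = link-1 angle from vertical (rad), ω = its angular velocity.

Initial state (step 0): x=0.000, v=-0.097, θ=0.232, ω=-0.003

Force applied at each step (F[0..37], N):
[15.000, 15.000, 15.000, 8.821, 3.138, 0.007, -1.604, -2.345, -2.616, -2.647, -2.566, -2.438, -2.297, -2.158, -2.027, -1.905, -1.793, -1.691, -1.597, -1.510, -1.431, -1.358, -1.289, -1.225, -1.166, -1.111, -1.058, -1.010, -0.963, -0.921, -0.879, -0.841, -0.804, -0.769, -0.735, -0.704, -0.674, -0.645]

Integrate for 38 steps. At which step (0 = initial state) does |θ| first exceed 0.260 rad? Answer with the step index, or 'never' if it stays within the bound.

Answer: never

Derivation:
apply F[0]=+15.000 → step 1: x=0.001, v=0.174, θ=0.228, ω=-0.369
apply F[1]=+15.000 → step 2: x=0.007, v=0.448, θ=0.217, ω=-0.741
apply F[2]=+15.000 → step 3: x=0.019, v=0.726, θ=0.199, ω=-1.126
apply F[3]=+8.821 → step 4: x=0.035, v=0.882, θ=0.174, ω=-1.322
apply F[4]=+3.138 → step 5: x=0.053, v=0.926, θ=0.148, ω=-1.342
apply F[5]=+0.007 → step 6: x=0.071, v=0.909, θ=0.121, ω=-1.269
apply F[6]=-1.604 → step 7: x=0.089, v=0.861, θ=0.097, ω=-1.154
apply F[7]=-2.345 → step 8: x=0.106, v=0.800, θ=0.075, ω=-1.024
apply F[8]=-2.616 → step 9: x=0.121, v=0.735, θ=0.056, ω=-0.896
apply F[9]=-2.647 → step 10: x=0.135, v=0.673, θ=0.040, ω=-0.776
apply F[10]=-2.566 → step 11: x=0.148, v=0.614, θ=0.025, ω=-0.668
apply F[11]=-2.438 → step 12: x=0.160, v=0.560, θ=0.013, ω=-0.572
apply F[12]=-2.297 → step 13: x=0.170, v=0.511, θ=0.002, ω=-0.487
apply F[13]=-2.158 → step 14: x=0.180, v=0.466, θ=-0.007, ω=-0.413
apply F[14]=-2.027 → step 15: x=0.189, v=0.425, θ=-0.014, ω=-0.348
apply F[15]=-1.905 → step 16: x=0.197, v=0.387, θ=-0.021, ω=-0.291
apply F[16]=-1.793 → step 17: x=0.204, v=0.353, θ=-0.026, ω=-0.242
apply F[17]=-1.691 → step 18: x=0.211, v=0.322, θ=-0.031, ω=-0.199
apply F[18]=-1.597 → step 19: x=0.217, v=0.293, θ=-0.034, ω=-0.162
apply F[19]=-1.510 → step 20: x=0.223, v=0.267, θ=-0.037, ω=-0.130
apply F[20]=-1.431 → step 21: x=0.228, v=0.242, θ=-0.039, ω=-0.101
apply F[21]=-1.358 → step 22: x=0.233, v=0.220, θ=-0.041, ω=-0.077
apply F[22]=-1.289 → step 23: x=0.237, v=0.199, θ=-0.042, ω=-0.056
apply F[23]=-1.225 → step 24: x=0.241, v=0.180, θ=-0.043, ω=-0.038
apply F[24]=-1.166 → step 25: x=0.244, v=0.162, θ=-0.044, ω=-0.023
apply F[25]=-1.111 → step 26: x=0.247, v=0.145, θ=-0.044, ω=-0.009
apply F[26]=-1.058 → step 27: x=0.250, v=0.129, θ=-0.044, ω=0.002
apply F[27]=-1.010 → step 28: x=0.252, v=0.115, θ=-0.044, ω=0.012
apply F[28]=-0.963 → step 29: x=0.254, v=0.101, θ=-0.044, ω=0.020
apply F[29]=-0.921 → step 30: x=0.256, v=0.089, θ=-0.043, ω=0.027
apply F[30]=-0.879 → step 31: x=0.258, v=0.077, θ=-0.043, ω=0.033
apply F[31]=-0.841 → step 32: x=0.259, v=0.065, θ=-0.042, ω=0.038
apply F[32]=-0.804 → step 33: x=0.261, v=0.055, θ=-0.041, ω=0.042
apply F[33]=-0.769 → step 34: x=0.262, v=0.045, θ=-0.041, ω=0.045
apply F[34]=-0.735 → step 35: x=0.262, v=0.035, θ=-0.040, ω=0.048
apply F[35]=-0.704 → step 36: x=0.263, v=0.026, θ=-0.039, ω=0.050
apply F[36]=-0.674 → step 37: x=0.263, v=0.018, θ=-0.038, ω=0.051
apply F[37]=-0.645 → step 38: x=0.264, v=0.010, θ=-0.037, ω=0.053
max |θ| = 0.232 ≤ 0.260 over all 39 states.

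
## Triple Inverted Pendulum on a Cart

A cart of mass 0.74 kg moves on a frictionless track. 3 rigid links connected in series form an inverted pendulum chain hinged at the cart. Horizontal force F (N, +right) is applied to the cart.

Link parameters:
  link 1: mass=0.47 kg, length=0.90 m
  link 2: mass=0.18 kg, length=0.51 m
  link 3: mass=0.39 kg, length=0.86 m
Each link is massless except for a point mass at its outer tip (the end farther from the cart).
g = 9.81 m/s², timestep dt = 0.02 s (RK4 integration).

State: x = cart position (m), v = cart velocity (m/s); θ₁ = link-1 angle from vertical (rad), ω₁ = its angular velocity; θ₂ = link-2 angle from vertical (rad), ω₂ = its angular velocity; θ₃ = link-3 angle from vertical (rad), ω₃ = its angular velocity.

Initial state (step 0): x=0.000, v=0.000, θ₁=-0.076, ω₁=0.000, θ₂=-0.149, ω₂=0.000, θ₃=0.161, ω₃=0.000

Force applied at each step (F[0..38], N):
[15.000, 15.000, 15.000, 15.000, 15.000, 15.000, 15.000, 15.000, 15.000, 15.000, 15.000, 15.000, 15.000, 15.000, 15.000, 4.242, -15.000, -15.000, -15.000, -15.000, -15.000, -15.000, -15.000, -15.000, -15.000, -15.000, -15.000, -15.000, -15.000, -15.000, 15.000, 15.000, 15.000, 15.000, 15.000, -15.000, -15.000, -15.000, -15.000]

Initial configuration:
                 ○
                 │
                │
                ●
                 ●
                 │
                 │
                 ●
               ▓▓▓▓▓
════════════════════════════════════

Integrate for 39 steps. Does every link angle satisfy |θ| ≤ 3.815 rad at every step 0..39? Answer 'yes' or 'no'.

apply F[0]=+15.000 → step 1: x=0.004, v=0.421, θ₁=-0.081, ω₁=-0.471, θ₂=-0.151, ω₂=-0.210, θ₃=0.163, ω₃=0.150
apply F[1]=+15.000 → step 2: x=0.017, v=0.843, θ₁=-0.095, ω₁=-0.945, θ₂=-0.157, ω₂=-0.402, θ₃=0.167, ω₃=0.290
apply F[2]=+15.000 → step 3: x=0.038, v=1.265, θ₁=-0.119, ω₁=-1.427, θ₂=-0.167, ω₂=-0.556, θ₃=0.174, ω₃=0.407
apply F[3]=+15.000 → step 4: x=0.067, v=1.684, θ₁=-0.152, ω₁=-1.914, θ₂=-0.179, ω₂=-0.656, θ₃=0.183, ω₃=0.489
apply F[4]=+15.000 → step 5: x=0.105, v=2.097, θ₁=-0.195, ω₁=-2.403, θ₂=-0.193, ω₂=-0.690, θ₃=0.193, ω₃=0.521
apply F[5]=+15.000 → step 6: x=0.151, v=2.495, θ₁=-0.248, ω₁=-2.882, θ₂=-0.206, ω₂=-0.657, θ₃=0.203, ω₃=0.489
apply F[6]=+15.000 → step 7: x=0.205, v=2.870, θ₁=-0.310, ω₁=-3.336, θ₂=-0.219, ω₂=-0.569, θ₃=0.212, ω₃=0.385
apply F[7]=+15.000 → step 8: x=0.266, v=3.212, θ₁=-0.381, ω₁=-3.748, θ₂=-0.229, ω₂=-0.453, θ₃=0.218, ω₃=0.207
apply F[8]=+15.000 → step 9: x=0.333, v=3.513, θ₁=-0.460, ω₁=-4.105, θ₂=-0.237, ω₂=-0.348, θ₃=0.220, ω₃=-0.035
apply F[9]=+15.000 → step 10: x=0.406, v=3.769, θ₁=-0.545, ω₁=-4.397, θ₂=-0.243, ω₂=-0.294, θ₃=0.217, ω₃=-0.327
apply F[10]=+15.000 → step 11: x=0.484, v=3.982, θ₁=-0.635, ω₁=-4.625, θ₂=-0.249, ω₂=-0.322, θ₃=0.207, ω₃=-0.646
apply F[11]=+15.000 → step 12: x=0.565, v=4.154, θ₁=-0.730, ω₁=-4.797, θ₂=-0.257, ω₂=-0.449, θ₃=0.191, ω₃=-0.975
apply F[12]=+15.000 → step 13: x=0.650, v=4.292, θ₁=-0.827, ω₁=-4.922, θ₂=-0.268, ω₂=-0.678, θ₃=0.168, ω₃=-1.301
apply F[13]=+15.000 → step 14: x=0.736, v=4.401, θ₁=-0.926, ω₁=-5.010, θ₂=-0.284, ω₂=-1.001, θ₃=0.139, ω₃=-1.615
apply F[14]=+15.000 → step 15: x=0.825, v=4.486, θ₁=-1.027, ω₁=-5.072, θ₂=-0.308, ω₂=-1.404, θ₃=0.103, ω₃=-1.918
apply F[15]=+4.242 → step 16: x=0.914, v=4.377, θ₁=-1.129, ω₁=-5.077, θ₂=-0.339, ω₂=-1.685, θ₃=0.063, ω₃=-2.124
apply F[16]=-15.000 → step 17: x=0.997, v=3.955, θ₁=-1.230, ω₁=-5.061, θ₂=-0.372, ω₂=-1.626, θ₃=0.020, ω₃=-2.178
apply F[17]=-15.000 → step 18: x=1.072, v=3.531, θ₁=-1.331, ω₁=-5.094, θ₂=-0.404, ω₂=-1.573, θ₃=-0.024, ω₃=-2.233
apply F[18]=-15.000 → step 19: x=1.139, v=3.099, θ₁=-1.434, ω₁=-5.172, θ₂=-0.435, ω₂=-1.538, θ₃=-0.069, ω₃=-2.289
apply F[19]=-15.000 → step 20: x=1.196, v=2.655, θ₁=-1.538, ω₁=-5.294, θ₂=-0.466, ω₂=-1.534, θ₃=-0.116, ω₃=-2.348
apply F[20]=-15.000 → step 21: x=1.245, v=2.193, θ₁=-1.646, ω₁=-5.461, θ₂=-0.497, ω₂=-1.578, θ₃=-0.163, ω₃=-2.412
apply F[21]=-15.000 → step 22: x=1.284, v=1.707, θ₁=-1.757, ω₁=-5.675, θ₂=-0.530, ω₂=-1.692, θ₃=-0.212, ω₃=-2.480
apply F[22]=-15.000 → step 23: x=1.313, v=1.192, θ₁=-1.873, ω₁=-5.941, θ₂=-0.565, ω₂=-1.900, θ₃=-0.263, ω₃=-2.553
apply F[23]=-15.000 → step 24: x=1.331, v=0.642, θ₁=-1.995, ω₁=-6.268, θ₂=-0.607, ω₂=-2.237, θ₃=-0.314, ω₃=-2.630
apply F[24]=-15.000 → step 25: x=1.338, v=0.049, θ₁=-2.124, ω₁=-6.663, θ₂=-0.656, ω₂=-2.747, θ₃=-0.368, ω₃=-2.714
apply F[25]=-15.000 → step 26: x=1.333, v=-0.591, θ₁=-2.262, ω₁=-7.136, θ₂=-0.718, ω₂=-3.487, θ₃=-0.423, ω₃=-2.808
apply F[26]=-15.000 → step 27: x=1.314, v=-1.281, θ₁=-2.410, ω₁=-7.685, θ₂=-0.798, ω₂=-4.529, θ₃=-0.480, ω₃=-2.921
apply F[27]=-15.000 → step 28: x=1.281, v=-2.012, θ₁=-2.570, ω₁=-8.289, θ₂=-0.902, ω₂=-5.950, θ₃=-0.540, ω₃=-3.079
apply F[28]=-15.000 → step 29: x=1.234, v=-2.751, θ₁=-2.742, ω₁=-8.874, θ₂=-1.038, ω₂=-7.787, θ₃=-0.604, ω₃=-3.336
apply F[29]=-15.000 → step 30: x=1.172, v=-3.429, θ₁=-2.924, ω₁=-9.291, θ₂=-1.215, ω₂=-9.939, θ₃=-0.675, ω₃=-3.809
apply F[30]=+15.000 → step 31: x=1.105, v=-3.155, θ₁=-3.102, ω₁=-8.456, θ₂=-1.436, ω₂=-11.978, θ₃=-0.759, ω₃=-4.693
apply F[31]=+15.000 → step 32: x=1.046, v=-2.719, θ₁=-3.259, ω₁=-7.224, θ₂=-1.686, ω₂=-12.822, θ₃=-0.866, ω₃=-6.074
apply F[32]=+15.000 → step 33: x=0.997, v=-2.209, θ₁=-3.390, ω₁=-5.835, θ₂=-1.942, ω₂=-12.523, θ₃=-1.004, ω₃=-7.750
apply F[33]=+15.000 → step 34: x=0.958, v=-1.685, θ₁=-3.493, ω₁=-4.475, θ₂=-2.181, ω₂=-11.228, θ₃=-1.176, ω₃=-9.453
apply F[34]=+15.000 → step 35: x=0.930, v=-1.172, θ₁=-3.570, ω₁=-3.233, θ₂=-2.385, ω₂=-9.053, θ₃=-1.381, ω₃=-10.996
apply F[35]=-15.000 → step 36: x=0.904, v=-1.384, θ₁=-3.630, ω₁=-2.734, θ₂=-2.543, ω₂=-6.647, θ₃=-1.616, ω₃=-12.525
apply F[36]=-15.000 → step 37: x=0.875, v=-1.565, θ₁=-3.679, ω₁=-2.115, θ₂=-2.646, ω₂=-3.571, θ₃=-1.883, ω₃=-14.143
apply F[37]=-15.000 → step 38: x=0.842, v=-1.689, θ₁=-3.712, ω₁=-1.094, θ₂=-2.683, ω₂=-0.110, θ₃=-2.184, ω₃=-16.054
apply F[38]=-15.000 → step 39: x=0.808, v=-1.702, θ₁=-3.716, ω₁=0.839, θ₂=-2.659, ω₂=1.922, θ₃=-2.524, ω₃=-17.795
Max |angle| over trajectory = 3.716 rad; bound = 3.815 → within bound.

Answer: yes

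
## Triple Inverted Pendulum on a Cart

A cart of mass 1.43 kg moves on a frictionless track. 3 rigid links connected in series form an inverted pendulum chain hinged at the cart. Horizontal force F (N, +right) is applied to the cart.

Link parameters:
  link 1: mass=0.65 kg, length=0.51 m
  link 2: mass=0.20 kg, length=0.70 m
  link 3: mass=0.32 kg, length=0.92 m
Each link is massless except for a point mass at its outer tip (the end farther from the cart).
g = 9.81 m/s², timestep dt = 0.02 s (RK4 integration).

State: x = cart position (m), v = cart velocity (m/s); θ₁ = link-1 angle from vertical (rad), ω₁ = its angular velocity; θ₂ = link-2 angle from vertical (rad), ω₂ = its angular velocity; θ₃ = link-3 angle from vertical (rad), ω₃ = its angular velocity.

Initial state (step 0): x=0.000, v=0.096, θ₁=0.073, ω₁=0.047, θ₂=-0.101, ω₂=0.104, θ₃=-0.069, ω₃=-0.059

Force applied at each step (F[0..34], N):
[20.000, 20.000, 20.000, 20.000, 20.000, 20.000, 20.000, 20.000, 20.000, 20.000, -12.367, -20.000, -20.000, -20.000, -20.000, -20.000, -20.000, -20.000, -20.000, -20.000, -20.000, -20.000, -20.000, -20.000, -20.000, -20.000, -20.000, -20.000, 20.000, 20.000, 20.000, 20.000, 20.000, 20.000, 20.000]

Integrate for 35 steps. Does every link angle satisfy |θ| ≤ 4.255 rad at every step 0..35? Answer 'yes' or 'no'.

apply F[0]=+20.000 → step 1: x=0.005, v=0.363, θ₁=0.070, ω₁=-0.393, θ₂=-0.100, ω₂=-0.003, θ₃=-0.070, ω₃=-0.041
apply F[1]=+20.000 → step 2: x=0.015, v=0.632, θ₁=0.057, ω₁=-0.843, θ₂=-0.101, ω₂=-0.103, θ₃=-0.071, ω₃=-0.024
apply F[2]=+20.000 → step 3: x=0.030, v=0.905, θ₁=0.036, ω₁=-1.313, θ₂=-0.104, ω₂=-0.191, θ₃=-0.071, ω₃=-0.007
apply F[3]=+20.000 → step 4: x=0.051, v=1.181, θ₁=0.004, ω₁=-1.813, θ₂=-0.109, ω₂=-0.261, θ₃=-0.071, ω₃=0.010
apply F[4]=+20.000 → step 5: x=0.077, v=1.463, θ₁=-0.037, ω₁=-2.349, θ₂=-0.114, ω₂=-0.311, θ₃=-0.071, ω₃=0.027
apply F[5]=+20.000 → step 6: x=0.109, v=1.748, θ₁=-0.090, ω₁=-2.921, θ₂=-0.121, ω₂=-0.337, θ₃=-0.070, ω₃=0.041
apply F[6]=+20.000 → step 7: x=0.147, v=2.032, θ₁=-0.154, ω₁=-3.521, θ₂=-0.128, ω₂=-0.345, θ₃=-0.069, ω₃=0.049
apply F[7]=+20.000 → step 8: x=0.191, v=2.310, θ₁=-0.231, ω₁=-4.127, θ₂=-0.135, ω₂=-0.346, θ₃=-0.068, ω₃=0.046
apply F[8]=+20.000 → step 9: x=0.239, v=2.572, θ₁=-0.319, ω₁=-4.707, θ₂=-0.142, ω₂=-0.362, θ₃=-0.067, ω₃=0.030
apply F[9]=+20.000 → step 10: x=0.293, v=2.807, θ₁=-0.418, ω₁=-5.226, θ₂=-0.149, ω₂=-0.422, θ₃=-0.067, ω₃=-0.002
apply F[10]=-12.367 → step 11: x=0.348, v=2.629, θ₁=-0.521, ω₁=-5.081, θ₂=-0.158, ω₂=-0.430, θ₃=-0.067, ω₃=-0.006
apply F[11]=-20.000 → step 12: x=0.398, v=2.370, θ₁=-0.621, ω₁=-4.886, θ₂=-0.166, ω₂=-0.392, θ₃=-0.067, ω₃=0.005
apply F[12]=-20.000 → step 13: x=0.442, v=2.120, θ₁=-0.717, ω₁=-4.779, θ₂=-0.173, ω₂=-0.331, θ₃=-0.067, ω₃=0.020
apply F[13]=-20.000 → step 14: x=0.482, v=1.876, θ₁=-0.813, ω₁=-4.745, θ₂=-0.179, ω₂=-0.253, θ₃=-0.066, ω₃=0.036
apply F[14]=-20.000 → step 15: x=0.518, v=1.634, θ₁=-0.908, ω₁=-4.773, θ₂=-0.184, ω₂=-0.167, θ₃=-0.065, ω₃=0.051
apply F[15]=-20.000 → step 16: x=0.548, v=1.391, θ₁=-1.004, ω₁=-4.854, θ₂=-0.186, ω₂=-0.080, θ₃=-0.064, ω₃=0.064
apply F[16]=-20.000 → step 17: x=0.573, v=1.143, θ₁=-1.102, ω₁=-4.982, θ₂=-0.187, ω₂=-0.000, θ₃=-0.063, ω₃=0.074
apply F[17]=-20.000 → step 18: x=0.593, v=0.888, θ₁=-1.203, ω₁=-5.154, θ₂=-0.186, ω₂=0.064, θ₃=-0.061, ω₃=0.080
apply F[18]=-20.000 → step 19: x=0.609, v=0.623, θ₁=-1.309, ω₁=-5.371, θ₂=-0.184, ω₂=0.104, θ₃=-0.060, ω₃=0.084
apply F[19]=-20.000 → step 20: x=0.618, v=0.345, θ₁=-1.419, ω₁=-5.637, θ₂=-0.182, ω₂=0.109, θ₃=-0.058, ω₃=0.084
apply F[20]=-20.000 → step 21: x=0.622, v=0.051, θ₁=-1.534, ω₁=-5.958, θ₂=-0.180, ω₂=0.066, θ₃=-0.056, ω₃=0.082
apply F[21]=-20.000 → step 22: x=0.620, v=-0.264, θ₁=-1.657, ω₁=-6.348, θ₂=-0.180, ω₂=-0.040, θ₃=-0.055, ω₃=0.080
apply F[22]=-20.000 → step 23: x=0.612, v=-0.604, θ₁=-1.789, ω₁=-6.826, θ₂=-0.182, ω₂=-0.233, θ₃=-0.053, ω₃=0.079
apply F[23]=-20.000 → step 24: x=0.596, v=-0.978, θ₁=-1.931, ω₁=-7.422, θ₂=-0.190, ω₂=-0.542, θ₃=-0.051, ω₃=0.084
apply F[24]=-20.000 → step 25: x=0.572, v=-1.394, θ₁=-2.087, ω₁=-8.176, θ₂=-0.205, ω₂=-1.016, θ₃=-0.050, ω₃=0.100
apply F[25]=-20.000 → step 26: x=0.540, v=-1.865, θ₁=-2.260, ω₁=-9.148, θ₂=-0.232, ω₂=-1.729, θ₃=-0.047, ω₃=0.144
apply F[26]=-20.000 → step 27: x=0.497, v=-2.402, θ₁=-2.455, ω₁=-10.408, θ₂=-0.277, ω₂=-2.802, θ₃=-0.043, ω₃=0.251
apply F[27]=-20.000 → step 28: x=0.443, v=-2.996, θ₁=-2.678, ω₁=-11.993, θ₂=-0.348, ω₂=-4.414, θ₃=-0.036, ω₃=0.504
apply F[28]=+20.000 → step 29: x=0.383, v=-3.025, θ₁=-2.926, ω₁=-12.733, θ₂=-0.460, ω₂=-6.792, θ₃=-0.021, ω₃=1.045
apply F[29]=+20.000 → step 30: x=0.324, v=-2.830, θ₁=-3.182, ω₁=-12.735, θ₂=-0.618, ω₂=-8.915, θ₃=0.006, ω₃=1.570
apply F[30]=+20.000 → step 31: x=0.271, v=-2.426, θ₁=-3.430, ω₁=-11.945, θ₂=-0.811, ω₂=-10.242, θ₃=0.039, ω₃=1.676
apply F[31]=+20.000 → step 32: x=0.227, v=-1.940, θ₁=-3.658, ω₁=-10.775, θ₂=-1.023, ω₂=-10.837, θ₃=0.069, ω₃=1.225
apply F[32]=+20.000 → step 33: x=0.193, v=-1.475, θ₁=-3.861, ω₁=-9.553, θ₂=-1.242, ω₂=-11.078, θ₃=0.085, ω₃=0.343
apply F[33]=+20.000 → step 34: x=0.168, v=-1.073, θ₁=-4.040, ω₁=-8.389, θ₂=-1.465, ω₂=-11.230, θ₃=0.081, ω₃=-0.836
apply F[34]=+20.000 → step 35: x=0.150, v=-0.743, θ₁=-4.197, ω₁=-7.270, θ₂=-1.691, ω₂=-11.385, θ₃=0.050, ω₃=-2.227
Max |angle| over trajectory = 4.197 rad; bound = 4.255 → within bound.

Answer: yes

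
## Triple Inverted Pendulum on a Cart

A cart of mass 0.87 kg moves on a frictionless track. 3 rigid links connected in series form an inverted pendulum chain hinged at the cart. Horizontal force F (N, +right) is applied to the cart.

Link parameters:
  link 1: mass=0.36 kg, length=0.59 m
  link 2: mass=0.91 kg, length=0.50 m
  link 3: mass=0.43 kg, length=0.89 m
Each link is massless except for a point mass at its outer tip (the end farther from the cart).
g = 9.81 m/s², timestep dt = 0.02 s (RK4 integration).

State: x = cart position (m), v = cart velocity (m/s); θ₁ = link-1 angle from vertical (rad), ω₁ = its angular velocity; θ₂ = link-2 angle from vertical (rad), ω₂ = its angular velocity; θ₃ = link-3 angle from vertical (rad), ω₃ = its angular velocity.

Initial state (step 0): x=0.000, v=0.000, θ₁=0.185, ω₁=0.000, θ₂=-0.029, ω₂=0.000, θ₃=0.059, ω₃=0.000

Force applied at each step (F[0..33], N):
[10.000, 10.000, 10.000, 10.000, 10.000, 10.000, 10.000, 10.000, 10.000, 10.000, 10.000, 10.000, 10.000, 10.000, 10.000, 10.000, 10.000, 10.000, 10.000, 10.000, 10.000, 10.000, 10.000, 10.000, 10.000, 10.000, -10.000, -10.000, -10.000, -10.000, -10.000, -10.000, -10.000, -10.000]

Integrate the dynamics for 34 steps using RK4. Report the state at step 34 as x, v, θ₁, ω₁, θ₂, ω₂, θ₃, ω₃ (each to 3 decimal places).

Answer: x=1.272, v=-1.998, θ₁=-2.992, ω₁=-10.235, θ₂=-1.579, ω₂=-9.218, θ₃=-0.566, ω₃=-4.538

Derivation:
apply F[0]=+10.000 → step 1: x=0.002, v=0.162, θ₁=0.185, ω₁=0.041, θ₂=-0.033, ω₂=-0.398, θ₃=0.059, ω₃=0.027
apply F[1]=+10.000 → step 2: x=0.006, v=0.325, θ₁=0.187, ω₁=0.083, θ₂=-0.045, ω₂=-0.804, θ₃=0.060, ω₃=0.056
apply F[2]=+10.000 → step 3: x=0.015, v=0.490, θ₁=0.189, ω₁=0.126, θ₂=-0.065, ω₂=-1.222, θ₃=0.062, ω₃=0.089
apply F[3]=+10.000 → step 4: x=0.026, v=0.659, θ₁=0.192, ω₁=0.164, θ₂=-0.094, ω₂=-1.654, θ₃=0.064, ω₃=0.124
apply F[4]=+10.000 → step 5: x=0.041, v=0.834, θ₁=0.195, ω₁=0.190, θ₂=-0.131, ω₂=-2.095, θ₃=0.067, ω₃=0.163
apply F[5]=+10.000 → step 6: x=0.059, v=1.014, θ₁=0.199, ω₁=0.191, θ₂=-0.178, ω₂=-2.535, θ₃=0.070, ω₃=0.203
apply F[6]=+10.000 → step 7: x=0.082, v=1.202, θ₁=0.203, ω₁=0.154, θ₂=-0.233, ω₂=-2.961, θ₃=0.075, ω₃=0.240
apply F[7]=+10.000 → step 8: x=0.108, v=1.396, θ₁=0.205, ω₁=0.065, θ₂=-0.296, ω₂=-3.362, θ₃=0.080, ω₃=0.272
apply F[8]=+10.000 → step 9: x=0.138, v=1.596, θ₁=0.205, ω₁=-0.084, θ₂=-0.367, ω₂=-3.730, θ₃=0.085, ω₃=0.296
apply F[9]=+10.000 → step 10: x=0.171, v=1.802, θ₁=0.201, ω₁=-0.299, θ₂=-0.445, ω₂=-4.061, θ₃=0.092, ω₃=0.309
apply F[10]=+10.000 → step 11: x=0.210, v=2.013, θ₁=0.192, ω₁=-0.582, θ₂=-0.529, ω₂=-4.356, θ₃=0.098, ω₃=0.310
apply F[11]=+10.000 → step 12: x=0.252, v=2.228, θ₁=0.177, ω₁=-0.935, θ₂=-0.619, ω₂=-4.612, θ₃=0.104, ω₃=0.296
apply F[12]=+10.000 → step 13: x=0.299, v=2.448, θ₁=0.155, ω₁=-1.359, θ₂=-0.713, ω₂=-4.827, θ₃=0.110, ω₃=0.268
apply F[13]=+10.000 → step 14: x=0.350, v=2.671, θ₁=0.122, ω₁=-1.855, θ₂=-0.812, ω₂=-4.994, θ₃=0.114, ω₃=0.225
apply F[14]=+10.000 → step 15: x=0.406, v=2.898, θ₁=0.080, ω₁=-2.422, θ₂=-0.913, ω₂=-5.098, θ₃=0.118, ω₃=0.168
apply F[15]=+10.000 → step 16: x=0.466, v=3.127, θ₁=0.025, ω₁=-3.055, θ₂=-1.015, ω₂=-5.120, θ₃=0.121, ω₃=0.096
apply F[16]=+10.000 → step 17: x=0.531, v=3.356, θ₁=-0.043, ω₁=-3.745, θ₂=-1.117, ω₂=-5.030, θ₃=0.122, ω₃=0.013
apply F[17]=+10.000 → step 18: x=0.600, v=3.582, θ₁=-0.125, ω₁=-4.478, θ₂=-1.215, ω₂=-4.795, θ₃=0.122, ω₃=-0.080
apply F[18]=+10.000 → step 19: x=0.674, v=3.795, θ₁=-0.222, ω₁=-5.234, θ₂=-1.307, ω₂=-4.381, θ₃=0.119, ω₃=-0.180
apply F[19]=+10.000 → step 20: x=0.752, v=3.985, θ₁=-0.334, ω₁=-5.992, θ₂=-1.389, ω₂=-3.759, θ₃=0.114, ω₃=-0.286
apply F[20]=+10.000 → step 21: x=0.833, v=4.135, θ₁=-0.462, ω₁=-6.739, θ₂=-1.456, ω₂=-2.913, θ₃=0.107, ω₃=-0.403
apply F[21]=+10.000 → step 22: x=0.917, v=4.227, θ₁=-0.604, ω₁=-7.477, θ₂=-1.504, ω₂=-1.844, θ₃=0.098, ω₃=-0.544
apply F[22]=+10.000 → step 23: x=1.002, v=4.231, θ₁=-0.761, ω₁=-8.229, θ₂=-1.529, ω₂=-0.564, θ₃=0.085, ω₃=-0.733
apply F[23]=+10.000 → step 24: x=1.085, v=4.104, θ₁=-0.933, ω₁=-9.018, θ₂=-1.526, ω₂=0.882, θ₃=0.068, ω₃=-1.019
apply F[24]=+10.000 → step 25: x=1.164, v=3.779, θ₁=-1.122, ω₁=-9.810, θ₂=-1.493, ω₂=2.343, θ₃=0.044, ω₃=-1.468
apply F[25]=+10.000 → step 26: x=1.235, v=3.210, θ₁=-1.324, ω₁=-10.391, θ₂=-1.435, ω₂=3.380, θ₃=0.008, ω₃=-2.128
apply F[26]=-10.000 → step 27: x=1.290, v=2.316, θ₁=-1.533, ω₁=-10.445, θ₂=-1.365, ω₂=3.410, θ₃=-0.040, ω₃=-2.676
apply F[27]=-10.000 → step 28: x=1.328, v=1.467, θ₁=-1.741, ω₁=-10.315, θ₂=-1.303, ω₂=2.697, θ₃=-0.099, ω₃=-3.148
apply F[28]=-10.000 → step 29: x=1.349, v=0.722, θ₁=-1.946, ω₁=-10.212, θ₂=-1.261, ω₂=1.519, θ₃=-0.165, ω₃=-3.493
apply F[29]=-10.000 → step 30: x=1.357, v=0.059, θ₁=-2.150, ω₁=-10.253, θ₂=-1.245, ω₂=0.034, θ₃=-0.238, ω₃=-3.738
apply F[30]=-10.000 → step 31: x=1.352, v=-0.551, θ₁=-2.357, ω₁=-10.433, θ₂=-1.261, ω₂=-1.766, θ₃=-0.314, ω₃=-3.926
apply F[31]=-10.000 → step 32: x=1.335, v=-1.115, θ₁=-2.568, ω₁=-10.651, θ₂=-1.318, ω₂=-3.942, θ₃=-0.395, ω₃=-4.093
apply F[32]=-10.000 → step 33: x=1.308, v=-1.611, θ₁=-2.782, ω₁=-10.694, θ₂=-1.422, ω₂=-6.491, θ₃=-0.478, ω₃=-4.279
apply F[33]=-10.000 → step 34: x=1.272, v=-1.998, θ₁=-2.992, ω₁=-10.235, θ₂=-1.579, ω₂=-9.218, θ₃=-0.566, ω₃=-4.538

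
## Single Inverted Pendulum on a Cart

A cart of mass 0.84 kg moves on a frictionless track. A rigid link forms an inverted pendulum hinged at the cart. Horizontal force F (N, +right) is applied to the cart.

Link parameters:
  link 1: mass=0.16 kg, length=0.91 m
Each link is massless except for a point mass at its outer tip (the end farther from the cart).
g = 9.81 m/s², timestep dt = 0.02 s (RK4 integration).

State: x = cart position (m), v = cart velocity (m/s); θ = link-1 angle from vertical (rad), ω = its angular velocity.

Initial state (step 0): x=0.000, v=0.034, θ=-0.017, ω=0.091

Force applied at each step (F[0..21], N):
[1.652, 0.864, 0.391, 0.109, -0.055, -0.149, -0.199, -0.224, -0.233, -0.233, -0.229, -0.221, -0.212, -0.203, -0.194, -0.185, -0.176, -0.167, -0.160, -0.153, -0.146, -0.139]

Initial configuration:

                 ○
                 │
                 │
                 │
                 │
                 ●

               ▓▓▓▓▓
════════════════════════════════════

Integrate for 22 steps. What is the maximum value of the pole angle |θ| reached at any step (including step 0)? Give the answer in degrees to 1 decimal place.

apply F[0]=+1.652 → step 1: x=0.001, v=0.074, θ=-0.016, ω=0.044
apply F[1]=+0.864 → step 2: x=0.003, v=0.095, θ=-0.015, ω=0.017
apply F[2]=+0.391 → step 3: x=0.005, v=0.105, θ=-0.015, ω=0.003
apply F[3]=+0.109 → step 4: x=0.007, v=0.108, θ=-0.015, ω=-0.004
apply F[4]=-0.055 → step 5: x=0.009, v=0.107, θ=-0.015, ω=-0.006
apply F[5]=-0.149 → step 6: x=0.011, v=0.104, θ=-0.015, ω=-0.006
apply F[6]=-0.199 → step 7: x=0.013, v=0.100, θ=-0.015, ω=-0.005
apply F[7]=-0.224 → step 8: x=0.015, v=0.095, θ=-0.015, ω=-0.003
apply F[8]=-0.233 → step 9: x=0.017, v=0.090, θ=-0.015, ω=-0.001
apply F[9]=-0.233 → step 10: x=0.019, v=0.085, θ=-0.015, ω=0.002
apply F[10]=-0.229 → step 11: x=0.020, v=0.081, θ=-0.015, ω=0.004
apply F[11]=-0.221 → step 12: x=0.022, v=0.076, θ=-0.015, ω=0.006
apply F[12]=-0.212 → step 13: x=0.023, v=0.071, θ=-0.015, ω=0.007
apply F[13]=-0.203 → step 14: x=0.025, v=0.067, θ=-0.015, ω=0.009
apply F[14]=-0.194 → step 15: x=0.026, v=0.063, θ=-0.015, ω=0.010
apply F[15]=-0.185 → step 16: x=0.027, v=0.059, θ=-0.014, ω=0.011
apply F[16]=-0.176 → step 17: x=0.029, v=0.056, θ=-0.014, ω=0.012
apply F[17]=-0.167 → step 18: x=0.030, v=0.052, θ=-0.014, ω=0.013
apply F[18]=-0.160 → step 19: x=0.031, v=0.049, θ=-0.014, ω=0.014
apply F[19]=-0.153 → step 20: x=0.032, v=0.046, θ=-0.013, ω=0.014
apply F[20]=-0.146 → step 21: x=0.032, v=0.043, θ=-0.013, ω=0.014
apply F[21]=-0.139 → step 22: x=0.033, v=0.040, θ=-0.013, ω=0.015
Max |angle| over trajectory = 0.017 rad = 1.0°.

Answer: 1.0°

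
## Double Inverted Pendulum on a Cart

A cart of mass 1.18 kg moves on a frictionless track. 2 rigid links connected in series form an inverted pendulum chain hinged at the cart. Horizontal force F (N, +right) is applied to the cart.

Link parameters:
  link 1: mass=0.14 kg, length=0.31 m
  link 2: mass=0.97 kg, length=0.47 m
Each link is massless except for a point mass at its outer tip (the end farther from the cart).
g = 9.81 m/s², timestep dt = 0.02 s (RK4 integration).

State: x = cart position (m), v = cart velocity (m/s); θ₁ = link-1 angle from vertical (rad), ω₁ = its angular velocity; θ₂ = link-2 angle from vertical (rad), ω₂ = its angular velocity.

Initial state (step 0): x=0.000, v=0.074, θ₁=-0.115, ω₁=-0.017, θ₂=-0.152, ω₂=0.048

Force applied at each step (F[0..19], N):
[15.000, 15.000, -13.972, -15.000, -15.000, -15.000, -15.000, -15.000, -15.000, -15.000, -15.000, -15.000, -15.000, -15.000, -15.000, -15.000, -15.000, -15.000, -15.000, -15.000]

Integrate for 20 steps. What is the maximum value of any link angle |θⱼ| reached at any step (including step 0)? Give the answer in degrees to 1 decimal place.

Answer: 49.3°

Derivation:
apply F[0]=+15.000 → step 1: x=0.004, v=0.346, θ₁=-0.124, ω₁=-0.841, θ₂=-0.152, ω₂=-0.044
apply F[1]=+15.000 → step 2: x=0.014, v=0.619, θ₁=-0.149, ω₁=-1.738, θ₂=-0.153, ω₂=-0.089
apply F[2]=-13.972 → step 3: x=0.024, v=0.415, θ₁=-0.179, ω₁=-1.244, θ₂=-0.155, ω₂=-0.051
apply F[3]=-15.000 → step 4: x=0.030, v=0.200, θ₁=-0.199, ω₁=-0.857, θ₂=-0.155, ω₂=0.080
apply F[4]=-15.000 → step 5: x=0.032, v=-0.010, θ₁=-0.214, ω₁=-0.595, θ₂=-0.151, ω₂=0.286
apply F[5]=-15.000 → step 6: x=0.030, v=-0.218, θ₁=-0.224, ω₁=-0.436, θ₂=-0.143, ω₂=0.557
apply F[6]=-15.000 → step 7: x=0.023, v=-0.426, θ₁=-0.232, ω₁=-0.373, θ₂=-0.129, ω₂=0.896
apply F[7]=-15.000 → step 8: x=0.013, v=-0.634, θ₁=-0.239, ω₁=-0.404, θ₂=-0.107, ω₂=1.308
apply F[8]=-15.000 → step 9: x=-0.002, v=-0.845, θ₁=-0.249, ω₁=-0.521, θ₂=-0.076, ω₂=1.792
apply F[9]=-15.000 → step 10: x=-0.021, v=-1.061, θ₁=-0.261, ω₁=-0.687, θ₂=-0.035, ω₂=2.333
apply F[10]=-15.000 → step 11: x=-0.044, v=-1.282, θ₁=-0.276, ω₁=-0.837, θ₂=0.018, ω₂=2.895
apply F[11]=-15.000 → step 12: x=-0.072, v=-1.511, θ₁=-0.293, ω₁=-0.892, θ₂=0.081, ω₂=3.431
apply F[12]=-15.000 → step 13: x=-0.105, v=-1.745, θ₁=-0.311, ω₁=-0.795, θ₂=0.155, ω₂=3.913
apply F[13]=-15.000 → step 14: x=-0.142, v=-1.984, θ₁=-0.324, ω₁=-0.525, θ₂=0.237, ω₂=4.336
apply F[14]=-15.000 → step 15: x=-0.184, v=-2.227, θ₁=-0.330, ω₁=-0.079, θ₂=0.328, ω₂=4.706
apply F[15]=-15.000 → step 16: x=-0.231, v=-2.472, θ₁=-0.326, ω₁=0.545, θ₂=0.425, ω₂=5.031
apply F[16]=-15.000 → step 17: x=-0.283, v=-2.720, θ₁=-0.307, ω₁=1.354, θ₂=0.529, ω₂=5.308
apply F[17]=-15.000 → step 18: x=-0.340, v=-2.969, θ₁=-0.271, ω₁=2.360, θ₂=0.637, ω₂=5.520
apply F[18]=-15.000 → step 19: x=-0.402, v=-3.222, θ₁=-0.212, ω₁=3.576, θ₂=0.749, ω₂=5.630
apply F[19]=-15.000 → step 20: x=-0.469, v=-3.476, θ₁=-0.126, ω₁=5.012, θ₂=0.861, ω₂=5.574
Max |angle| over trajectory = 0.861 rad = 49.3°.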